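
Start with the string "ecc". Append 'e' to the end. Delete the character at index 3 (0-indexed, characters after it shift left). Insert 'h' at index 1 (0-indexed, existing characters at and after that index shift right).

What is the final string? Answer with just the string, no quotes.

Applying each edit step by step:
Start: "ecc"
Op 1 (append 'e'): "ecc" -> "ecce"
Op 2 (delete idx 3 = 'e'): "ecce" -> "ecc"
Op 3 (insert 'h' at idx 1): "ecc" -> "ehcc"

Answer: ehcc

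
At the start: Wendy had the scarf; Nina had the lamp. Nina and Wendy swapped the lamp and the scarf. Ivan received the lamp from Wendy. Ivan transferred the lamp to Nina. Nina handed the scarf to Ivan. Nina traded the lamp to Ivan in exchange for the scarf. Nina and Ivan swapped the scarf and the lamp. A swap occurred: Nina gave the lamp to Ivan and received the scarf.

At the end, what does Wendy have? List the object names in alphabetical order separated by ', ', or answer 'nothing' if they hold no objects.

Answer: nothing

Derivation:
Tracking all object holders:
Start: scarf:Wendy, lamp:Nina
Event 1 (swap lamp<->scarf: now lamp:Wendy, scarf:Nina). State: scarf:Nina, lamp:Wendy
Event 2 (give lamp: Wendy -> Ivan). State: scarf:Nina, lamp:Ivan
Event 3 (give lamp: Ivan -> Nina). State: scarf:Nina, lamp:Nina
Event 4 (give scarf: Nina -> Ivan). State: scarf:Ivan, lamp:Nina
Event 5 (swap lamp<->scarf: now lamp:Ivan, scarf:Nina). State: scarf:Nina, lamp:Ivan
Event 6 (swap scarf<->lamp: now scarf:Ivan, lamp:Nina). State: scarf:Ivan, lamp:Nina
Event 7 (swap lamp<->scarf: now lamp:Ivan, scarf:Nina). State: scarf:Nina, lamp:Ivan

Final state: scarf:Nina, lamp:Ivan
Wendy holds: (nothing).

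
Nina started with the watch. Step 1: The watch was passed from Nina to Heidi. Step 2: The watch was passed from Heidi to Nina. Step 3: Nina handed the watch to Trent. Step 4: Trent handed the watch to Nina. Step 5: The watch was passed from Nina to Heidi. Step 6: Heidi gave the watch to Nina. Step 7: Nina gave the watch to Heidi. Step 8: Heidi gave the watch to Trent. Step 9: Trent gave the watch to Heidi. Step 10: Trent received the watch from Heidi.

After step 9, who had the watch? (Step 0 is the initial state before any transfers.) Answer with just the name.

Tracking the watch holder through step 9:
After step 0 (start): Nina
After step 1: Heidi
After step 2: Nina
After step 3: Trent
After step 4: Nina
After step 5: Heidi
After step 6: Nina
After step 7: Heidi
After step 8: Trent
After step 9: Heidi

At step 9, the holder is Heidi.

Answer: Heidi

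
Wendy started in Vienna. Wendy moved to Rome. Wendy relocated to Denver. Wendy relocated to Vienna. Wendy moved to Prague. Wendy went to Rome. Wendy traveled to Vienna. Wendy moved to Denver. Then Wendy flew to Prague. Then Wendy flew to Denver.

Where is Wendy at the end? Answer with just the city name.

Tracking Wendy's location:
Start: Wendy is in Vienna.
After move 1: Vienna -> Rome. Wendy is in Rome.
After move 2: Rome -> Denver. Wendy is in Denver.
After move 3: Denver -> Vienna. Wendy is in Vienna.
After move 4: Vienna -> Prague. Wendy is in Prague.
After move 5: Prague -> Rome. Wendy is in Rome.
After move 6: Rome -> Vienna. Wendy is in Vienna.
After move 7: Vienna -> Denver. Wendy is in Denver.
After move 8: Denver -> Prague. Wendy is in Prague.
After move 9: Prague -> Denver. Wendy is in Denver.

Answer: Denver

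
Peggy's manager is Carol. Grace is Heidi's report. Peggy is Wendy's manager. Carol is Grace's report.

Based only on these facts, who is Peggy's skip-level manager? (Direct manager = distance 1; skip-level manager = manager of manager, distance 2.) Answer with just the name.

Answer: Grace

Derivation:
Reconstructing the manager chain from the given facts:
  Heidi -> Grace -> Carol -> Peggy -> Wendy
(each arrow means 'manager of the next')
Positions in the chain (0 = top):
  position of Heidi: 0
  position of Grace: 1
  position of Carol: 2
  position of Peggy: 3
  position of Wendy: 4

Peggy is at position 3; the skip-level manager is 2 steps up the chain, i.e. position 1: Grace.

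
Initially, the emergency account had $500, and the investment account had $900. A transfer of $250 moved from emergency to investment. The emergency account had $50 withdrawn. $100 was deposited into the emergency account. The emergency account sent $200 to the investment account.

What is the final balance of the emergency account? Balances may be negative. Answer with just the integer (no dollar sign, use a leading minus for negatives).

Answer: 100

Derivation:
Tracking account balances step by step:
Start: emergency=500, investment=900
Event 1 (transfer 250 emergency -> investment): emergency: 500 - 250 = 250, investment: 900 + 250 = 1150. Balances: emergency=250, investment=1150
Event 2 (withdraw 50 from emergency): emergency: 250 - 50 = 200. Balances: emergency=200, investment=1150
Event 3 (deposit 100 to emergency): emergency: 200 + 100 = 300. Balances: emergency=300, investment=1150
Event 4 (transfer 200 emergency -> investment): emergency: 300 - 200 = 100, investment: 1150 + 200 = 1350. Balances: emergency=100, investment=1350

Final balance of emergency: 100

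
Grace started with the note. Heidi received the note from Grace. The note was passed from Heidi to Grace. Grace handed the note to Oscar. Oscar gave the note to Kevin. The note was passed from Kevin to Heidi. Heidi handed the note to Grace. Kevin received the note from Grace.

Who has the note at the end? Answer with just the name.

Tracking the note through each event:
Start: Grace has the note.
After event 1: Heidi has the note.
After event 2: Grace has the note.
After event 3: Oscar has the note.
After event 4: Kevin has the note.
After event 5: Heidi has the note.
After event 6: Grace has the note.
After event 7: Kevin has the note.

Answer: Kevin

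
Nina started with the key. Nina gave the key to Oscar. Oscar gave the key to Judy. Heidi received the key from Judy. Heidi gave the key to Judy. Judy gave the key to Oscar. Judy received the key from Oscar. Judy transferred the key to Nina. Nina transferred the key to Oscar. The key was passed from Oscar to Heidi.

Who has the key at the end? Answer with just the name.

Answer: Heidi

Derivation:
Tracking the key through each event:
Start: Nina has the key.
After event 1: Oscar has the key.
After event 2: Judy has the key.
After event 3: Heidi has the key.
After event 4: Judy has the key.
After event 5: Oscar has the key.
After event 6: Judy has the key.
After event 7: Nina has the key.
After event 8: Oscar has the key.
After event 9: Heidi has the key.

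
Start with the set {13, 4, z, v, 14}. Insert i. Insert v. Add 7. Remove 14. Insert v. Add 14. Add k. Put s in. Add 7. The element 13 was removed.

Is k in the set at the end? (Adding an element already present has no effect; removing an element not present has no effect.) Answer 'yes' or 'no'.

Tracking the set through each operation:
Start: {13, 14, 4, v, z}
Event 1 (add i): added. Set: {13, 14, 4, i, v, z}
Event 2 (add v): already present, no change. Set: {13, 14, 4, i, v, z}
Event 3 (add 7): added. Set: {13, 14, 4, 7, i, v, z}
Event 4 (remove 14): removed. Set: {13, 4, 7, i, v, z}
Event 5 (add v): already present, no change. Set: {13, 4, 7, i, v, z}
Event 6 (add 14): added. Set: {13, 14, 4, 7, i, v, z}
Event 7 (add k): added. Set: {13, 14, 4, 7, i, k, v, z}
Event 8 (add s): added. Set: {13, 14, 4, 7, i, k, s, v, z}
Event 9 (add 7): already present, no change. Set: {13, 14, 4, 7, i, k, s, v, z}
Event 10 (remove 13): removed. Set: {14, 4, 7, i, k, s, v, z}

Final set: {14, 4, 7, i, k, s, v, z} (size 8)
k is in the final set.

Answer: yes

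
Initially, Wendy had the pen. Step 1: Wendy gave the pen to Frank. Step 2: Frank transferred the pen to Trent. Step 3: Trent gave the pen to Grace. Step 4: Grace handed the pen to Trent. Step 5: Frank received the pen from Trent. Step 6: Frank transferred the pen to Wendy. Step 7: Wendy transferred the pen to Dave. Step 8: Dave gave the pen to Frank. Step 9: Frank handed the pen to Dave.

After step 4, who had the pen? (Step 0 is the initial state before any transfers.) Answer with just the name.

Answer: Trent

Derivation:
Tracking the pen holder through step 4:
After step 0 (start): Wendy
After step 1: Frank
After step 2: Trent
After step 3: Grace
After step 4: Trent

At step 4, the holder is Trent.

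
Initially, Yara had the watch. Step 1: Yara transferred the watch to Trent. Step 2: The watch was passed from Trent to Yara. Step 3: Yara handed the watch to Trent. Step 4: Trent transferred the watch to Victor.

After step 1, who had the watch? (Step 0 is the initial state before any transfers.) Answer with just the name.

Answer: Trent

Derivation:
Tracking the watch holder through step 1:
After step 0 (start): Yara
After step 1: Trent

At step 1, the holder is Trent.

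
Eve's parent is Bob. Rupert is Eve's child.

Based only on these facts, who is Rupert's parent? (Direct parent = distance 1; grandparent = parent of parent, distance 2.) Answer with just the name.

Reconstructing the parent chain from the given facts:
  Bob -> Eve -> Rupert
(each arrow means 'parent of the next')
Positions in the chain (0 = top):
  position of Bob: 0
  position of Eve: 1
  position of Rupert: 2

Rupert is at position 2; the parent is 1 step up the chain, i.e. position 1: Eve.

Answer: Eve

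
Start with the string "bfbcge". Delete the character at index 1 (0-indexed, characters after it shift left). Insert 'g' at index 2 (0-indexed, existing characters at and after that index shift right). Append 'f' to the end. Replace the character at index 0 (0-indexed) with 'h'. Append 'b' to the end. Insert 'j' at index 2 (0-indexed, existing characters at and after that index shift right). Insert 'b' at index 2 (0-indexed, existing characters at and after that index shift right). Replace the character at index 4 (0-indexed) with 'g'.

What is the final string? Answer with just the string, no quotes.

Applying each edit step by step:
Start: "bfbcge"
Op 1 (delete idx 1 = 'f'): "bfbcge" -> "bbcge"
Op 2 (insert 'g' at idx 2): "bbcge" -> "bbgcge"
Op 3 (append 'f'): "bbgcge" -> "bbgcgef"
Op 4 (replace idx 0: 'b' -> 'h'): "bbgcgef" -> "hbgcgef"
Op 5 (append 'b'): "hbgcgef" -> "hbgcgefb"
Op 6 (insert 'j' at idx 2): "hbgcgefb" -> "hbjgcgefb"
Op 7 (insert 'b' at idx 2): "hbjgcgefb" -> "hbbjgcgefb"
Op 8 (replace idx 4: 'g' -> 'g'): "hbbjgcgefb" -> "hbbjgcgefb"

Answer: hbbjgcgefb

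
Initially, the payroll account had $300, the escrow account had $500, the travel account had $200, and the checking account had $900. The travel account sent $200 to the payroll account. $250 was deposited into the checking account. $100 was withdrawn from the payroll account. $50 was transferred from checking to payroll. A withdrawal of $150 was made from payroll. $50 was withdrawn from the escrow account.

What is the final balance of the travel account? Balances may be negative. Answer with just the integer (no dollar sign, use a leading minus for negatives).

Answer: 0

Derivation:
Tracking account balances step by step:
Start: payroll=300, escrow=500, travel=200, checking=900
Event 1 (transfer 200 travel -> payroll): travel: 200 - 200 = 0, payroll: 300 + 200 = 500. Balances: payroll=500, escrow=500, travel=0, checking=900
Event 2 (deposit 250 to checking): checking: 900 + 250 = 1150. Balances: payroll=500, escrow=500, travel=0, checking=1150
Event 3 (withdraw 100 from payroll): payroll: 500 - 100 = 400. Balances: payroll=400, escrow=500, travel=0, checking=1150
Event 4 (transfer 50 checking -> payroll): checking: 1150 - 50 = 1100, payroll: 400 + 50 = 450. Balances: payroll=450, escrow=500, travel=0, checking=1100
Event 5 (withdraw 150 from payroll): payroll: 450 - 150 = 300. Balances: payroll=300, escrow=500, travel=0, checking=1100
Event 6 (withdraw 50 from escrow): escrow: 500 - 50 = 450. Balances: payroll=300, escrow=450, travel=0, checking=1100

Final balance of travel: 0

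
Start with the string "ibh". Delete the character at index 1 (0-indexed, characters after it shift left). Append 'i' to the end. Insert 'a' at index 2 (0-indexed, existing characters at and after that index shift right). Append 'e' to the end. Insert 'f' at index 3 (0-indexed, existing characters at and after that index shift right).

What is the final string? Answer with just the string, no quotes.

Applying each edit step by step:
Start: "ibh"
Op 1 (delete idx 1 = 'b'): "ibh" -> "ih"
Op 2 (append 'i'): "ih" -> "ihi"
Op 3 (insert 'a' at idx 2): "ihi" -> "ihai"
Op 4 (append 'e'): "ihai" -> "ihaie"
Op 5 (insert 'f' at idx 3): "ihaie" -> "ihafie"

Answer: ihafie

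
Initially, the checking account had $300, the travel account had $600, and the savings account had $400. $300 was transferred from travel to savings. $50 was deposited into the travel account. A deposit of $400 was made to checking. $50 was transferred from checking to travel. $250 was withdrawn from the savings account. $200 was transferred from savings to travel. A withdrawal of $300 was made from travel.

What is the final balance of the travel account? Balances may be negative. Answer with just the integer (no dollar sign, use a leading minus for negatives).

Answer: 300

Derivation:
Tracking account balances step by step:
Start: checking=300, travel=600, savings=400
Event 1 (transfer 300 travel -> savings): travel: 600 - 300 = 300, savings: 400 + 300 = 700. Balances: checking=300, travel=300, savings=700
Event 2 (deposit 50 to travel): travel: 300 + 50 = 350. Balances: checking=300, travel=350, savings=700
Event 3 (deposit 400 to checking): checking: 300 + 400 = 700. Balances: checking=700, travel=350, savings=700
Event 4 (transfer 50 checking -> travel): checking: 700 - 50 = 650, travel: 350 + 50 = 400. Balances: checking=650, travel=400, savings=700
Event 5 (withdraw 250 from savings): savings: 700 - 250 = 450. Balances: checking=650, travel=400, savings=450
Event 6 (transfer 200 savings -> travel): savings: 450 - 200 = 250, travel: 400 + 200 = 600. Balances: checking=650, travel=600, savings=250
Event 7 (withdraw 300 from travel): travel: 600 - 300 = 300. Balances: checking=650, travel=300, savings=250

Final balance of travel: 300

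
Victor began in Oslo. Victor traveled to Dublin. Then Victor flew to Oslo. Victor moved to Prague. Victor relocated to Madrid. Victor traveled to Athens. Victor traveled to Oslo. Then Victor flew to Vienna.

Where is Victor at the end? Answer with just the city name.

Tracking Victor's location:
Start: Victor is in Oslo.
After move 1: Oslo -> Dublin. Victor is in Dublin.
After move 2: Dublin -> Oslo. Victor is in Oslo.
After move 3: Oslo -> Prague. Victor is in Prague.
After move 4: Prague -> Madrid. Victor is in Madrid.
After move 5: Madrid -> Athens. Victor is in Athens.
After move 6: Athens -> Oslo. Victor is in Oslo.
After move 7: Oslo -> Vienna. Victor is in Vienna.

Answer: Vienna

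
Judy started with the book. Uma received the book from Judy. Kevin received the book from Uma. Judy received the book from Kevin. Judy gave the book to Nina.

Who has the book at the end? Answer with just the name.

Tracking the book through each event:
Start: Judy has the book.
After event 1: Uma has the book.
After event 2: Kevin has the book.
After event 3: Judy has the book.
After event 4: Nina has the book.

Answer: Nina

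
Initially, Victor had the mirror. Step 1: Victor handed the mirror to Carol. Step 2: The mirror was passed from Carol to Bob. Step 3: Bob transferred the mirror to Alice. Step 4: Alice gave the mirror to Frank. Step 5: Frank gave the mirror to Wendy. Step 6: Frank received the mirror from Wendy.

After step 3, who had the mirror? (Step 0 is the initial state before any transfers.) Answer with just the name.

Tracking the mirror holder through step 3:
After step 0 (start): Victor
After step 1: Carol
After step 2: Bob
After step 3: Alice

At step 3, the holder is Alice.

Answer: Alice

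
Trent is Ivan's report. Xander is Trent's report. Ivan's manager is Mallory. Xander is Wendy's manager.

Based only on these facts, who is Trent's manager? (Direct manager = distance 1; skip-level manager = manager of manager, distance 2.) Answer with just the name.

Reconstructing the manager chain from the given facts:
  Mallory -> Ivan -> Trent -> Xander -> Wendy
(each arrow means 'manager of the next')
Positions in the chain (0 = top):
  position of Mallory: 0
  position of Ivan: 1
  position of Trent: 2
  position of Xander: 3
  position of Wendy: 4

Trent is at position 2; the manager is 1 step up the chain, i.e. position 1: Ivan.

Answer: Ivan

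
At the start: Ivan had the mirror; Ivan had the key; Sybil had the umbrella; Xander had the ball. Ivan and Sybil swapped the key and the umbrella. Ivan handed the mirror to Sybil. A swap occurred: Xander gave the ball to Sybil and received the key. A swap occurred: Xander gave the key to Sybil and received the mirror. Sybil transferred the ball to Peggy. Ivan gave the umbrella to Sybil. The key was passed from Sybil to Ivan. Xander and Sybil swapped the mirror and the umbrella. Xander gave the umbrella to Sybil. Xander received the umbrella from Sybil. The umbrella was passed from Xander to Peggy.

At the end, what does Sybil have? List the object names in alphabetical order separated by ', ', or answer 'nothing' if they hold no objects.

Tracking all object holders:
Start: mirror:Ivan, key:Ivan, umbrella:Sybil, ball:Xander
Event 1 (swap key<->umbrella: now key:Sybil, umbrella:Ivan). State: mirror:Ivan, key:Sybil, umbrella:Ivan, ball:Xander
Event 2 (give mirror: Ivan -> Sybil). State: mirror:Sybil, key:Sybil, umbrella:Ivan, ball:Xander
Event 3 (swap ball<->key: now ball:Sybil, key:Xander). State: mirror:Sybil, key:Xander, umbrella:Ivan, ball:Sybil
Event 4 (swap key<->mirror: now key:Sybil, mirror:Xander). State: mirror:Xander, key:Sybil, umbrella:Ivan, ball:Sybil
Event 5 (give ball: Sybil -> Peggy). State: mirror:Xander, key:Sybil, umbrella:Ivan, ball:Peggy
Event 6 (give umbrella: Ivan -> Sybil). State: mirror:Xander, key:Sybil, umbrella:Sybil, ball:Peggy
Event 7 (give key: Sybil -> Ivan). State: mirror:Xander, key:Ivan, umbrella:Sybil, ball:Peggy
Event 8 (swap mirror<->umbrella: now mirror:Sybil, umbrella:Xander). State: mirror:Sybil, key:Ivan, umbrella:Xander, ball:Peggy
Event 9 (give umbrella: Xander -> Sybil). State: mirror:Sybil, key:Ivan, umbrella:Sybil, ball:Peggy
Event 10 (give umbrella: Sybil -> Xander). State: mirror:Sybil, key:Ivan, umbrella:Xander, ball:Peggy
Event 11 (give umbrella: Xander -> Peggy). State: mirror:Sybil, key:Ivan, umbrella:Peggy, ball:Peggy

Final state: mirror:Sybil, key:Ivan, umbrella:Peggy, ball:Peggy
Sybil holds: mirror.

Answer: mirror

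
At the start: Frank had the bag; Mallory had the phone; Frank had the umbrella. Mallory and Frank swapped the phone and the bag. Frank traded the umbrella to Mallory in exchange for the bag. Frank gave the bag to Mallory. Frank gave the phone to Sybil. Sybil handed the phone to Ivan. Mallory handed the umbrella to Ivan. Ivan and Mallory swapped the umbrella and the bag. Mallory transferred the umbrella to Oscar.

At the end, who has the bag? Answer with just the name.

Answer: Ivan

Derivation:
Tracking all object holders:
Start: bag:Frank, phone:Mallory, umbrella:Frank
Event 1 (swap phone<->bag: now phone:Frank, bag:Mallory). State: bag:Mallory, phone:Frank, umbrella:Frank
Event 2 (swap umbrella<->bag: now umbrella:Mallory, bag:Frank). State: bag:Frank, phone:Frank, umbrella:Mallory
Event 3 (give bag: Frank -> Mallory). State: bag:Mallory, phone:Frank, umbrella:Mallory
Event 4 (give phone: Frank -> Sybil). State: bag:Mallory, phone:Sybil, umbrella:Mallory
Event 5 (give phone: Sybil -> Ivan). State: bag:Mallory, phone:Ivan, umbrella:Mallory
Event 6 (give umbrella: Mallory -> Ivan). State: bag:Mallory, phone:Ivan, umbrella:Ivan
Event 7 (swap umbrella<->bag: now umbrella:Mallory, bag:Ivan). State: bag:Ivan, phone:Ivan, umbrella:Mallory
Event 8 (give umbrella: Mallory -> Oscar). State: bag:Ivan, phone:Ivan, umbrella:Oscar

Final state: bag:Ivan, phone:Ivan, umbrella:Oscar
The bag is held by Ivan.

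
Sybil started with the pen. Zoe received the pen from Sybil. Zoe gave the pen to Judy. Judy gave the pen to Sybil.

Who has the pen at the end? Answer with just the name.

Answer: Sybil

Derivation:
Tracking the pen through each event:
Start: Sybil has the pen.
After event 1: Zoe has the pen.
After event 2: Judy has the pen.
After event 3: Sybil has the pen.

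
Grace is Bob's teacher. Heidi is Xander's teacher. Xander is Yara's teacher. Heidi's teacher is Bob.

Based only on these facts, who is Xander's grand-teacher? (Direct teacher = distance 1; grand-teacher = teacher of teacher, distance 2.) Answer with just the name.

Answer: Bob

Derivation:
Reconstructing the teacher chain from the given facts:
  Grace -> Bob -> Heidi -> Xander -> Yara
(each arrow means 'teacher of the next')
Positions in the chain (0 = top):
  position of Grace: 0
  position of Bob: 1
  position of Heidi: 2
  position of Xander: 3
  position of Yara: 4

Xander is at position 3; the grand-teacher is 2 steps up the chain, i.e. position 1: Bob.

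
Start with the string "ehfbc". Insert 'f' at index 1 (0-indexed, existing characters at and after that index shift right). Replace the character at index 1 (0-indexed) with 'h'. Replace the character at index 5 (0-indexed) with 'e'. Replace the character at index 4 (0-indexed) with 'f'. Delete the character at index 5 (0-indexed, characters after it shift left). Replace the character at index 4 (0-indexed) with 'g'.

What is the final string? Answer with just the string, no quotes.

Answer: ehhfg

Derivation:
Applying each edit step by step:
Start: "ehfbc"
Op 1 (insert 'f' at idx 1): "ehfbc" -> "efhfbc"
Op 2 (replace idx 1: 'f' -> 'h'): "efhfbc" -> "ehhfbc"
Op 3 (replace idx 5: 'c' -> 'e'): "ehhfbc" -> "ehhfbe"
Op 4 (replace idx 4: 'b' -> 'f'): "ehhfbe" -> "ehhffe"
Op 5 (delete idx 5 = 'e'): "ehhffe" -> "ehhff"
Op 6 (replace idx 4: 'f' -> 'g'): "ehhff" -> "ehhfg"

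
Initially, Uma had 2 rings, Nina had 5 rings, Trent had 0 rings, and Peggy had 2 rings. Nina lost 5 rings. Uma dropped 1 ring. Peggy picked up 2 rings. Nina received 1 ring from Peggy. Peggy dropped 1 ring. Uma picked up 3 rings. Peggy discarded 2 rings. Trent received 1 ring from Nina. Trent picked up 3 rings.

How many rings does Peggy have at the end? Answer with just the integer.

Answer: 0

Derivation:
Tracking counts step by step:
Start: Uma=2, Nina=5, Trent=0, Peggy=2
Event 1 (Nina -5): Nina: 5 -> 0. State: Uma=2, Nina=0, Trent=0, Peggy=2
Event 2 (Uma -1): Uma: 2 -> 1. State: Uma=1, Nina=0, Trent=0, Peggy=2
Event 3 (Peggy +2): Peggy: 2 -> 4. State: Uma=1, Nina=0, Trent=0, Peggy=4
Event 4 (Peggy -> Nina, 1): Peggy: 4 -> 3, Nina: 0 -> 1. State: Uma=1, Nina=1, Trent=0, Peggy=3
Event 5 (Peggy -1): Peggy: 3 -> 2. State: Uma=1, Nina=1, Trent=0, Peggy=2
Event 6 (Uma +3): Uma: 1 -> 4. State: Uma=4, Nina=1, Trent=0, Peggy=2
Event 7 (Peggy -2): Peggy: 2 -> 0. State: Uma=4, Nina=1, Trent=0, Peggy=0
Event 8 (Nina -> Trent, 1): Nina: 1 -> 0, Trent: 0 -> 1. State: Uma=4, Nina=0, Trent=1, Peggy=0
Event 9 (Trent +3): Trent: 1 -> 4. State: Uma=4, Nina=0, Trent=4, Peggy=0

Peggy's final count: 0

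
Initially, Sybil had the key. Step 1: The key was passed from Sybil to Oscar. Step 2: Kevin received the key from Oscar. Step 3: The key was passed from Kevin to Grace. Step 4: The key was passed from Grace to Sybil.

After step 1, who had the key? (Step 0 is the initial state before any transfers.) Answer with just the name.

Answer: Oscar

Derivation:
Tracking the key holder through step 1:
After step 0 (start): Sybil
After step 1: Oscar

At step 1, the holder is Oscar.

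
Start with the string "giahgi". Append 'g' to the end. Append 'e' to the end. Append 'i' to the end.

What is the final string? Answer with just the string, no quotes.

Applying each edit step by step:
Start: "giahgi"
Op 1 (append 'g'): "giahgi" -> "giahgig"
Op 2 (append 'e'): "giahgig" -> "giahgige"
Op 3 (append 'i'): "giahgige" -> "giahgigei"

Answer: giahgigei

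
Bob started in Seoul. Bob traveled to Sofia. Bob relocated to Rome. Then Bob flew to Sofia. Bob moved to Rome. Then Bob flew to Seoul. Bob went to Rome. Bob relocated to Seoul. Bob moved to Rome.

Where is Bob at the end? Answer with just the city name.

Tracking Bob's location:
Start: Bob is in Seoul.
After move 1: Seoul -> Sofia. Bob is in Sofia.
After move 2: Sofia -> Rome. Bob is in Rome.
After move 3: Rome -> Sofia. Bob is in Sofia.
After move 4: Sofia -> Rome. Bob is in Rome.
After move 5: Rome -> Seoul. Bob is in Seoul.
After move 6: Seoul -> Rome. Bob is in Rome.
After move 7: Rome -> Seoul. Bob is in Seoul.
After move 8: Seoul -> Rome. Bob is in Rome.

Answer: Rome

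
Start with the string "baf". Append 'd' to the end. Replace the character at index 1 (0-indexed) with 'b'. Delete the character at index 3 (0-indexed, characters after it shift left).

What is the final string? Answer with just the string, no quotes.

Applying each edit step by step:
Start: "baf"
Op 1 (append 'd'): "baf" -> "bafd"
Op 2 (replace idx 1: 'a' -> 'b'): "bafd" -> "bbfd"
Op 3 (delete idx 3 = 'd'): "bbfd" -> "bbf"

Answer: bbf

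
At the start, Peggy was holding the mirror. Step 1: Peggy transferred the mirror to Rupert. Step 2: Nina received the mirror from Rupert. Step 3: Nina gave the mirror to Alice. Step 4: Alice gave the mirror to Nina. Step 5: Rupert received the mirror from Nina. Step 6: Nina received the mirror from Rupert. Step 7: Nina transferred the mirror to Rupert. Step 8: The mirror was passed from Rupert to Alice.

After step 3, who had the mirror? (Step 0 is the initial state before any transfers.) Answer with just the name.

Answer: Alice

Derivation:
Tracking the mirror holder through step 3:
After step 0 (start): Peggy
After step 1: Rupert
After step 2: Nina
After step 3: Alice

At step 3, the holder is Alice.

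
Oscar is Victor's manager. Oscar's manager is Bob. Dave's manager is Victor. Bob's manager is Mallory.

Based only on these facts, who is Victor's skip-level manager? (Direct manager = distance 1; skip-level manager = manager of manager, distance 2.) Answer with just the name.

Answer: Bob

Derivation:
Reconstructing the manager chain from the given facts:
  Mallory -> Bob -> Oscar -> Victor -> Dave
(each arrow means 'manager of the next')
Positions in the chain (0 = top):
  position of Mallory: 0
  position of Bob: 1
  position of Oscar: 2
  position of Victor: 3
  position of Dave: 4

Victor is at position 3; the skip-level manager is 2 steps up the chain, i.e. position 1: Bob.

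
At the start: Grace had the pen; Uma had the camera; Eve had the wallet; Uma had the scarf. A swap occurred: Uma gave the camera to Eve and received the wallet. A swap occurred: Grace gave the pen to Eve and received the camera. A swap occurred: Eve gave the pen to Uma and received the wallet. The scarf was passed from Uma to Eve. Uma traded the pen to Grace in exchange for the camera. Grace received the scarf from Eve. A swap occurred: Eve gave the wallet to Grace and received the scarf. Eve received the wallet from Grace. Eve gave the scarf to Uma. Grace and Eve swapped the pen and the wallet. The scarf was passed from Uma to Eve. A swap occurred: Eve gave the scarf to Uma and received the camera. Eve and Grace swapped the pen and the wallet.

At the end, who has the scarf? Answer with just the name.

Tracking all object holders:
Start: pen:Grace, camera:Uma, wallet:Eve, scarf:Uma
Event 1 (swap camera<->wallet: now camera:Eve, wallet:Uma). State: pen:Grace, camera:Eve, wallet:Uma, scarf:Uma
Event 2 (swap pen<->camera: now pen:Eve, camera:Grace). State: pen:Eve, camera:Grace, wallet:Uma, scarf:Uma
Event 3 (swap pen<->wallet: now pen:Uma, wallet:Eve). State: pen:Uma, camera:Grace, wallet:Eve, scarf:Uma
Event 4 (give scarf: Uma -> Eve). State: pen:Uma, camera:Grace, wallet:Eve, scarf:Eve
Event 5 (swap pen<->camera: now pen:Grace, camera:Uma). State: pen:Grace, camera:Uma, wallet:Eve, scarf:Eve
Event 6 (give scarf: Eve -> Grace). State: pen:Grace, camera:Uma, wallet:Eve, scarf:Grace
Event 7 (swap wallet<->scarf: now wallet:Grace, scarf:Eve). State: pen:Grace, camera:Uma, wallet:Grace, scarf:Eve
Event 8 (give wallet: Grace -> Eve). State: pen:Grace, camera:Uma, wallet:Eve, scarf:Eve
Event 9 (give scarf: Eve -> Uma). State: pen:Grace, camera:Uma, wallet:Eve, scarf:Uma
Event 10 (swap pen<->wallet: now pen:Eve, wallet:Grace). State: pen:Eve, camera:Uma, wallet:Grace, scarf:Uma
Event 11 (give scarf: Uma -> Eve). State: pen:Eve, camera:Uma, wallet:Grace, scarf:Eve
Event 12 (swap scarf<->camera: now scarf:Uma, camera:Eve). State: pen:Eve, camera:Eve, wallet:Grace, scarf:Uma
Event 13 (swap pen<->wallet: now pen:Grace, wallet:Eve). State: pen:Grace, camera:Eve, wallet:Eve, scarf:Uma

Final state: pen:Grace, camera:Eve, wallet:Eve, scarf:Uma
The scarf is held by Uma.

Answer: Uma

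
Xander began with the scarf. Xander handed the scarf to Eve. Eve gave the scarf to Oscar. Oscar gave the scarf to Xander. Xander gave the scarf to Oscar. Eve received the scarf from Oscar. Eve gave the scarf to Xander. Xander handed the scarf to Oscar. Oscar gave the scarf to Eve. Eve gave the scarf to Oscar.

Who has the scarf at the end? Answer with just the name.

Answer: Oscar

Derivation:
Tracking the scarf through each event:
Start: Xander has the scarf.
After event 1: Eve has the scarf.
After event 2: Oscar has the scarf.
After event 3: Xander has the scarf.
After event 4: Oscar has the scarf.
After event 5: Eve has the scarf.
After event 6: Xander has the scarf.
After event 7: Oscar has the scarf.
After event 8: Eve has the scarf.
After event 9: Oscar has the scarf.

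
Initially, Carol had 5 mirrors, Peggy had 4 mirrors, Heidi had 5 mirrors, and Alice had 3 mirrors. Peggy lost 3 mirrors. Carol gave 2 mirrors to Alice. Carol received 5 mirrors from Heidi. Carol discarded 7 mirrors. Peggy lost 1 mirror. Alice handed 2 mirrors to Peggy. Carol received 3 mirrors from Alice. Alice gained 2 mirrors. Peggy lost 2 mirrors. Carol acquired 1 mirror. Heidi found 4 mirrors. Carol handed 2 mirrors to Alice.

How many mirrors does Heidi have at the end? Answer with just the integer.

Answer: 4

Derivation:
Tracking counts step by step:
Start: Carol=5, Peggy=4, Heidi=5, Alice=3
Event 1 (Peggy -3): Peggy: 4 -> 1. State: Carol=5, Peggy=1, Heidi=5, Alice=3
Event 2 (Carol -> Alice, 2): Carol: 5 -> 3, Alice: 3 -> 5. State: Carol=3, Peggy=1, Heidi=5, Alice=5
Event 3 (Heidi -> Carol, 5): Heidi: 5 -> 0, Carol: 3 -> 8. State: Carol=8, Peggy=1, Heidi=0, Alice=5
Event 4 (Carol -7): Carol: 8 -> 1. State: Carol=1, Peggy=1, Heidi=0, Alice=5
Event 5 (Peggy -1): Peggy: 1 -> 0. State: Carol=1, Peggy=0, Heidi=0, Alice=5
Event 6 (Alice -> Peggy, 2): Alice: 5 -> 3, Peggy: 0 -> 2. State: Carol=1, Peggy=2, Heidi=0, Alice=3
Event 7 (Alice -> Carol, 3): Alice: 3 -> 0, Carol: 1 -> 4. State: Carol=4, Peggy=2, Heidi=0, Alice=0
Event 8 (Alice +2): Alice: 0 -> 2. State: Carol=4, Peggy=2, Heidi=0, Alice=2
Event 9 (Peggy -2): Peggy: 2 -> 0. State: Carol=4, Peggy=0, Heidi=0, Alice=2
Event 10 (Carol +1): Carol: 4 -> 5. State: Carol=5, Peggy=0, Heidi=0, Alice=2
Event 11 (Heidi +4): Heidi: 0 -> 4. State: Carol=5, Peggy=0, Heidi=4, Alice=2
Event 12 (Carol -> Alice, 2): Carol: 5 -> 3, Alice: 2 -> 4. State: Carol=3, Peggy=0, Heidi=4, Alice=4

Heidi's final count: 4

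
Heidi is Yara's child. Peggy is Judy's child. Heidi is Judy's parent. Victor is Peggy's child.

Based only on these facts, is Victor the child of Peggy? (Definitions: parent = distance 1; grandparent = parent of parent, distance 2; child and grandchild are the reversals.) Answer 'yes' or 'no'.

Reconstructing the parent chain from the given facts:
  Yara -> Heidi -> Judy -> Peggy -> Victor
(each arrow means 'parent of the next')
Positions in the chain (0 = top):
  position of Yara: 0
  position of Heidi: 1
  position of Judy: 2
  position of Peggy: 3
  position of Victor: 4

Victor is at position 4, Peggy is at position 3; signed distance (j - i) = -1.
'child' requires j - i = -1. Actual distance is -1, so the relation HOLDS.

Answer: yes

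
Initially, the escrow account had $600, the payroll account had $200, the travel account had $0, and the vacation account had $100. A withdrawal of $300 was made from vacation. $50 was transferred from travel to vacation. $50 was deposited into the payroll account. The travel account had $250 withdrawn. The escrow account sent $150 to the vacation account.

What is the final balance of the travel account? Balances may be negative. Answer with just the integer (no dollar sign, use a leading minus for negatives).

Answer: -300

Derivation:
Tracking account balances step by step:
Start: escrow=600, payroll=200, travel=0, vacation=100
Event 1 (withdraw 300 from vacation): vacation: 100 - 300 = -200. Balances: escrow=600, payroll=200, travel=0, vacation=-200
Event 2 (transfer 50 travel -> vacation): travel: 0 - 50 = -50, vacation: -200 + 50 = -150. Balances: escrow=600, payroll=200, travel=-50, vacation=-150
Event 3 (deposit 50 to payroll): payroll: 200 + 50 = 250. Balances: escrow=600, payroll=250, travel=-50, vacation=-150
Event 4 (withdraw 250 from travel): travel: -50 - 250 = -300. Balances: escrow=600, payroll=250, travel=-300, vacation=-150
Event 5 (transfer 150 escrow -> vacation): escrow: 600 - 150 = 450, vacation: -150 + 150 = 0. Balances: escrow=450, payroll=250, travel=-300, vacation=0

Final balance of travel: -300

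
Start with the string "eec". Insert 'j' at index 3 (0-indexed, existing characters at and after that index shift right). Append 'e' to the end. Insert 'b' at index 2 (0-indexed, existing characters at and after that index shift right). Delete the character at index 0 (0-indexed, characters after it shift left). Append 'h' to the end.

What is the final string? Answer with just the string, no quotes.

Answer: ebcjeh

Derivation:
Applying each edit step by step:
Start: "eec"
Op 1 (insert 'j' at idx 3): "eec" -> "eecj"
Op 2 (append 'e'): "eecj" -> "eecje"
Op 3 (insert 'b' at idx 2): "eecje" -> "eebcje"
Op 4 (delete idx 0 = 'e'): "eebcje" -> "ebcje"
Op 5 (append 'h'): "ebcje" -> "ebcjeh"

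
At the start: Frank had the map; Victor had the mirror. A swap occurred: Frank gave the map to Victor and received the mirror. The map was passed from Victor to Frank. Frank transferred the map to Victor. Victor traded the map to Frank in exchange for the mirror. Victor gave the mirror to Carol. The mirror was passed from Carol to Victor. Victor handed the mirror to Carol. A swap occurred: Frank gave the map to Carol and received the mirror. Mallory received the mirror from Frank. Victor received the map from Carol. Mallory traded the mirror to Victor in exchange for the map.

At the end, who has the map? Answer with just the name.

Answer: Mallory

Derivation:
Tracking all object holders:
Start: map:Frank, mirror:Victor
Event 1 (swap map<->mirror: now map:Victor, mirror:Frank). State: map:Victor, mirror:Frank
Event 2 (give map: Victor -> Frank). State: map:Frank, mirror:Frank
Event 3 (give map: Frank -> Victor). State: map:Victor, mirror:Frank
Event 4 (swap map<->mirror: now map:Frank, mirror:Victor). State: map:Frank, mirror:Victor
Event 5 (give mirror: Victor -> Carol). State: map:Frank, mirror:Carol
Event 6 (give mirror: Carol -> Victor). State: map:Frank, mirror:Victor
Event 7 (give mirror: Victor -> Carol). State: map:Frank, mirror:Carol
Event 8 (swap map<->mirror: now map:Carol, mirror:Frank). State: map:Carol, mirror:Frank
Event 9 (give mirror: Frank -> Mallory). State: map:Carol, mirror:Mallory
Event 10 (give map: Carol -> Victor). State: map:Victor, mirror:Mallory
Event 11 (swap mirror<->map: now mirror:Victor, map:Mallory). State: map:Mallory, mirror:Victor

Final state: map:Mallory, mirror:Victor
The map is held by Mallory.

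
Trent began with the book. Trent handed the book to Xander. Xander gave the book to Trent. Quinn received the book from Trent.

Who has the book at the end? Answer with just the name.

Tracking the book through each event:
Start: Trent has the book.
After event 1: Xander has the book.
After event 2: Trent has the book.
After event 3: Quinn has the book.

Answer: Quinn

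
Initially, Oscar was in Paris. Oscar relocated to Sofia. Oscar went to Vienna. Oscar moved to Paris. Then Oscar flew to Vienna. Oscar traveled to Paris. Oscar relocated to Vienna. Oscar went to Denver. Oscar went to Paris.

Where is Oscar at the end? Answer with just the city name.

Tracking Oscar's location:
Start: Oscar is in Paris.
After move 1: Paris -> Sofia. Oscar is in Sofia.
After move 2: Sofia -> Vienna. Oscar is in Vienna.
After move 3: Vienna -> Paris. Oscar is in Paris.
After move 4: Paris -> Vienna. Oscar is in Vienna.
After move 5: Vienna -> Paris. Oscar is in Paris.
After move 6: Paris -> Vienna. Oscar is in Vienna.
After move 7: Vienna -> Denver. Oscar is in Denver.
After move 8: Denver -> Paris. Oscar is in Paris.

Answer: Paris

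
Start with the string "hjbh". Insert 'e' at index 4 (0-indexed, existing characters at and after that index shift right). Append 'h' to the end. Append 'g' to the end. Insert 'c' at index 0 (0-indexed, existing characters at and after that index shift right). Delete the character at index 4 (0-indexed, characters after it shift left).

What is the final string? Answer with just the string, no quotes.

Answer: chjbehg

Derivation:
Applying each edit step by step:
Start: "hjbh"
Op 1 (insert 'e' at idx 4): "hjbh" -> "hjbhe"
Op 2 (append 'h'): "hjbhe" -> "hjbheh"
Op 3 (append 'g'): "hjbheh" -> "hjbhehg"
Op 4 (insert 'c' at idx 0): "hjbhehg" -> "chjbhehg"
Op 5 (delete idx 4 = 'h'): "chjbhehg" -> "chjbehg"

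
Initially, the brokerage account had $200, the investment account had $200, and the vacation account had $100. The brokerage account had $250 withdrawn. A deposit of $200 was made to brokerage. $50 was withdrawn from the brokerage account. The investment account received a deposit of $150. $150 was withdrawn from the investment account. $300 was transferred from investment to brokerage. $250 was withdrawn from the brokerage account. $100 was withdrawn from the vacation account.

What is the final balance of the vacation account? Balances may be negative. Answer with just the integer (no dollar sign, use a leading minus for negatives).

Answer: 0

Derivation:
Tracking account balances step by step:
Start: brokerage=200, investment=200, vacation=100
Event 1 (withdraw 250 from brokerage): brokerage: 200 - 250 = -50. Balances: brokerage=-50, investment=200, vacation=100
Event 2 (deposit 200 to brokerage): brokerage: -50 + 200 = 150. Balances: brokerage=150, investment=200, vacation=100
Event 3 (withdraw 50 from brokerage): brokerage: 150 - 50 = 100. Balances: brokerage=100, investment=200, vacation=100
Event 4 (deposit 150 to investment): investment: 200 + 150 = 350. Balances: brokerage=100, investment=350, vacation=100
Event 5 (withdraw 150 from investment): investment: 350 - 150 = 200. Balances: brokerage=100, investment=200, vacation=100
Event 6 (transfer 300 investment -> brokerage): investment: 200 - 300 = -100, brokerage: 100 + 300 = 400. Balances: brokerage=400, investment=-100, vacation=100
Event 7 (withdraw 250 from brokerage): brokerage: 400 - 250 = 150. Balances: brokerage=150, investment=-100, vacation=100
Event 8 (withdraw 100 from vacation): vacation: 100 - 100 = 0. Balances: brokerage=150, investment=-100, vacation=0

Final balance of vacation: 0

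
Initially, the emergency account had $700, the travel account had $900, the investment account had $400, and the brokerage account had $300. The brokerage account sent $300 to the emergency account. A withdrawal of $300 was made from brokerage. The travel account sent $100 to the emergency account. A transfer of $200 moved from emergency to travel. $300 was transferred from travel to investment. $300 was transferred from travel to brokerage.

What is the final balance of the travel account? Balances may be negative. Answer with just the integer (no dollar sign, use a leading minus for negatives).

Tracking account balances step by step:
Start: emergency=700, travel=900, investment=400, brokerage=300
Event 1 (transfer 300 brokerage -> emergency): brokerage: 300 - 300 = 0, emergency: 700 + 300 = 1000. Balances: emergency=1000, travel=900, investment=400, brokerage=0
Event 2 (withdraw 300 from brokerage): brokerage: 0 - 300 = -300. Balances: emergency=1000, travel=900, investment=400, brokerage=-300
Event 3 (transfer 100 travel -> emergency): travel: 900 - 100 = 800, emergency: 1000 + 100 = 1100. Balances: emergency=1100, travel=800, investment=400, brokerage=-300
Event 4 (transfer 200 emergency -> travel): emergency: 1100 - 200 = 900, travel: 800 + 200 = 1000. Balances: emergency=900, travel=1000, investment=400, brokerage=-300
Event 5 (transfer 300 travel -> investment): travel: 1000 - 300 = 700, investment: 400 + 300 = 700. Balances: emergency=900, travel=700, investment=700, brokerage=-300
Event 6 (transfer 300 travel -> brokerage): travel: 700 - 300 = 400, brokerage: -300 + 300 = 0. Balances: emergency=900, travel=400, investment=700, brokerage=0

Final balance of travel: 400

Answer: 400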